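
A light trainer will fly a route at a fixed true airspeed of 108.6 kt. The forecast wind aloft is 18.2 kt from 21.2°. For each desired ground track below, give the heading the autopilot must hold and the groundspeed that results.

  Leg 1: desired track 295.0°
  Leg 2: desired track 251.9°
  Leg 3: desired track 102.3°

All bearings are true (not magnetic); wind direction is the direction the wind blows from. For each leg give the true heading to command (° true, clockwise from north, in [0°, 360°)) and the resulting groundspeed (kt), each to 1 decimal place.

Leg 1: heading=304.6°, groundspeed=105.9 kt
Leg 2: heading=259.4°, groundspeed=119.2 kt
Leg 3: heading=92.8°, groundspeed=104.3 kt

Leg 1: desired track 295.0°; wind correction +9.6° → command heading 304.6°, groundspeed 105.9 kt
Leg 2: desired track 251.9°; wind correction +7.5° → command heading 259.4°, groundspeed 119.2 kt
Leg 3: desired track 102.3°; wind correction -9.5° → command heading 92.8°, groundspeed 104.3 kt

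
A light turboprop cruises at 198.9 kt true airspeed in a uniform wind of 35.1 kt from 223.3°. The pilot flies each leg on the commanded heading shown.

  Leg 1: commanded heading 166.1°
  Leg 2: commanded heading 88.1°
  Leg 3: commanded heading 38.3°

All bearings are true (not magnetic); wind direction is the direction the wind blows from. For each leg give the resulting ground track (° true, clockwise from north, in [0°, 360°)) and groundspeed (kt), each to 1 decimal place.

Leg 1: track=156.8°, groundspeed=182.3 kt
Leg 2: track=81.8°, groundspeed=225.2 kt
Leg 3: track=39.0°, groundspeed=233.9 kt

Leg 1: heading 166.1°; drift -9.3° → track 156.8°, groundspeed 182.3 kt
Leg 2: heading 88.1°; drift -6.3° → track 81.8°, groundspeed 225.2 kt
Leg 3: heading 38.3°; drift +0.7° → track 39.0°, groundspeed 233.9 kt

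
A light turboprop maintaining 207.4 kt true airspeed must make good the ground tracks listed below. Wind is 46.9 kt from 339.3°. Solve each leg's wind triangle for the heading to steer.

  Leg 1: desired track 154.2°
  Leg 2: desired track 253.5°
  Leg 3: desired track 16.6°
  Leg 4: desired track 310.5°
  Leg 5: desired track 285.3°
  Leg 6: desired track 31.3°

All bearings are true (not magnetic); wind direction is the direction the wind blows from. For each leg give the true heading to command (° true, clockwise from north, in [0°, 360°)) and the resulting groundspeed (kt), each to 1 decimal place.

Leg 1: heading=153.0°, groundspeed=254.1 kt
Leg 2: heading=266.5°, groundspeed=198.6 kt
Leg 3: heading=8.7°, groundspeed=168.1 kt
Leg 4: heading=316.8°, groundspeed=165.1 kt
Leg 5: heading=295.8°, groundspeed=176.3 kt
Leg 6: heading=21.0°, groundspeed=175.2 kt

Leg 1: desired track 154.2°; wind correction -1.2° → command heading 153.0°, groundspeed 254.1 kt
Leg 2: desired track 253.5°; wind correction +13.0° → command heading 266.5°, groundspeed 198.6 kt
Leg 3: desired track 16.6°; wind correction -7.9° → command heading 8.7°, groundspeed 168.1 kt
Leg 4: desired track 310.5°; wind correction +6.3° → command heading 316.8°, groundspeed 165.1 kt
Leg 5: desired track 285.3°; wind correction +10.5° → command heading 295.8°, groundspeed 176.3 kt
Leg 6: desired track 31.3°; wind correction -10.3° → command heading 21.0°, groundspeed 175.2 kt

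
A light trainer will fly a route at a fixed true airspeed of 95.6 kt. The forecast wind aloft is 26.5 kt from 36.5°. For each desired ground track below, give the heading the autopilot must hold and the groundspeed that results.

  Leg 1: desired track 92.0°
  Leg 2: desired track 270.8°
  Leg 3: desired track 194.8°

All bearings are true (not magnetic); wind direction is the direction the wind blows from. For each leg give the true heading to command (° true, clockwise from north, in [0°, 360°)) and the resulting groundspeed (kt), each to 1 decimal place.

Leg 1: heading=78.8°, groundspeed=78.1 kt
Leg 2: heading=283.8°, groundspeed=108.6 kt
Leg 3: heading=188.9°, groundspeed=119.7 kt

Leg 1: desired track 92.0°; wind correction -13.2° → command heading 78.8°, groundspeed 78.1 kt
Leg 2: desired track 270.8°; wind correction +13.0° → command heading 283.8°, groundspeed 108.6 kt
Leg 3: desired track 194.8°; wind correction -5.9° → command heading 188.9°, groundspeed 119.7 kt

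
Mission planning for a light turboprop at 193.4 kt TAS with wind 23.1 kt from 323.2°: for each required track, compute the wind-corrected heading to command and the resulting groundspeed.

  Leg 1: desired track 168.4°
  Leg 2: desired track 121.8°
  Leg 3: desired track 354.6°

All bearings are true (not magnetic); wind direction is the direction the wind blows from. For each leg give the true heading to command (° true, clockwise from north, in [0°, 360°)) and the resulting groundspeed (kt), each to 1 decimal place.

Leg 1: heading=171.3°, groundspeed=214.1 kt
Leg 2: heading=119.3°, groundspeed=214.7 kt
Leg 3: heading=351.0°, groundspeed=173.3 kt

Leg 1: desired track 168.4°; wind correction +2.9° → command heading 171.3°, groundspeed 214.1 kt
Leg 2: desired track 121.8°; wind correction -2.5° → command heading 119.3°, groundspeed 214.7 kt
Leg 3: desired track 354.6°; wind correction -3.6° → command heading 351.0°, groundspeed 173.3 kt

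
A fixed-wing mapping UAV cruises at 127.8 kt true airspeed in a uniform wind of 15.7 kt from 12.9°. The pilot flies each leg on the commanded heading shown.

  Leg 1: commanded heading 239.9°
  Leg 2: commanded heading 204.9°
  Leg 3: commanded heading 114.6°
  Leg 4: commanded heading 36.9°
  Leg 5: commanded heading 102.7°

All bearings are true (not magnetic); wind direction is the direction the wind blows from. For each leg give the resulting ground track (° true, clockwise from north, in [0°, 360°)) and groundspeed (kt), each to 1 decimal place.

Leg 1: heading 239.9°; drift -4.7° → track 235.2°, groundspeed 139.0 kt
Leg 2: heading 204.9°; drift -1.3° → track 203.6°, groundspeed 143.2 kt
Leg 3: heading 114.6°; drift +6.7° → track 121.3°, groundspeed 131.9 kt
Leg 4: heading 36.9°; drift +3.2° → track 40.1°, groundspeed 113.6 kt
Leg 5: heading 102.7°; drift +7.0° → track 109.7°, groundspeed 128.7 kt

Leg 1: track=235.2°, groundspeed=139.0 kt
Leg 2: track=203.6°, groundspeed=143.2 kt
Leg 3: track=121.3°, groundspeed=131.9 kt
Leg 4: track=40.1°, groundspeed=113.6 kt
Leg 5: track=109.7°, groundspeed=128.7 kt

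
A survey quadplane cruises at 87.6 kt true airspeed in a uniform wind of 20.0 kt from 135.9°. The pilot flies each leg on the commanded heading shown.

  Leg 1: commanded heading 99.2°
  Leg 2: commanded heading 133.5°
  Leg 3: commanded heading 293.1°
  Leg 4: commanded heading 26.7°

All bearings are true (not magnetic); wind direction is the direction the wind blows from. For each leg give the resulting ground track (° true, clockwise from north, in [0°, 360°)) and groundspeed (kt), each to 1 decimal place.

Leg 1: track=89.7°, groundspeed=72.6 kt
Leg 2: track=132.8°, groundspeed=67.6 kt
Leg 3: track=297.3°, groundspeed=106.3 kt
Leg 4: track=15.4°, groundspeed=96.1 kt

Leg 1: heading 99.2°; drift -9.5° → track 89.7°, groundspeed 72.6 kt
Leg 2: heading 133.5°; drift -0.7° → track 132.8°, groundspeed 67.6 kt
Leg 3: heading 293.1°; drift +4.2° → track 297.3°, groundspeed 106.3 kt
Leg 4: heading 26.7°; drift -11.3° → track 15.4°, groundspeed 96.1 kt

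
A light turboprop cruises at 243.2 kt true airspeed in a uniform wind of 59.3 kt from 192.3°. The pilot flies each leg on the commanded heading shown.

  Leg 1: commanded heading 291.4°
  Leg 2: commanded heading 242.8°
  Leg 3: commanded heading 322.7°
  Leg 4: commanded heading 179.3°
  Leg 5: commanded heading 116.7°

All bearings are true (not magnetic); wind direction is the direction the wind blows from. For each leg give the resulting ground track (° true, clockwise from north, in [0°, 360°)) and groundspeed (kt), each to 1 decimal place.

Leg 1: track=304.5°, groundspeed=259.3 kt
Leg 2: track=255.4°, groundspeed=210.5 kt
Leg 3: track=331.8°, groundspeed=285.2 kt
Leg 4: track=175.2°, groundspeed=185.9 kt
Leg 5: track=102.6°, groundspeed=235.6 kt

Leg 1: heading 291.4°; drift +13.1° → track 304.5°, groundspeed 259.3 kt
Leg 2: heading 242.8°; drift +12.6° → track 255.4°, groundspeed 210.5 kt
Leg 3: heading 322.7°; drift +9.1° → track 331.8°, groundspeed 285.2 kt
Leg 4: heading 179.3°; drift -4.1° → track 175.2°, groundspeed 185.9 kt
Leg 5: heading 116.7°; drift -14.1° → track 102.6°, groundspeed 235.6 kt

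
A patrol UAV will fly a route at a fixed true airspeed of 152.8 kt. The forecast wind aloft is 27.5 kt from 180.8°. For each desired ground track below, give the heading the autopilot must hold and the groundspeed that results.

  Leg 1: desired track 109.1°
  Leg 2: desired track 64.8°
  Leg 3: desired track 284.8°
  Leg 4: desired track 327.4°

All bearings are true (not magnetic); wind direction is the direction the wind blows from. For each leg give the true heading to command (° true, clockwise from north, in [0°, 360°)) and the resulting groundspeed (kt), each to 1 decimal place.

Leg 1: desired track 109.1°; wind correction +9.8° → command heading 118.9°, groundspeed 141.9 kt
Leg 2: desired track 64.8°; wind correction +9.3° → command heading 74.1°, groundspeed 162.8 kt
Leg 3: desired track 284.8°; wind correction -10.1° → command heading 274.7°, groundspeed 157.1 kt
Leg 4: desired track 327.4°; wind correction -5.7° → command heading 321.7°, groundspeed 175.0 kt

Leg 1: heading=118.9°, groundspeed=141.9 kt
Leg 2: heading=74.1°, groundspeed=162.8 kt
Leg 3: heading=274.7°, groundspeed=157.1 kt
Leg 4: heading=321.7°, groundspeed=175.0 kt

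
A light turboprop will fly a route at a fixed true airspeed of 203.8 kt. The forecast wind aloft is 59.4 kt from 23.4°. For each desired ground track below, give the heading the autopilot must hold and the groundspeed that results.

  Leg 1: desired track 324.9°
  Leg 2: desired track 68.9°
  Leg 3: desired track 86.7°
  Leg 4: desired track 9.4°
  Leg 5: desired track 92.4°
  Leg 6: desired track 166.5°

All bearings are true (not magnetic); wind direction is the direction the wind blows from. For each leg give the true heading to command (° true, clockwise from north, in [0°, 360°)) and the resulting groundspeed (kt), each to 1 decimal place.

Leg 1: desired track 324.9°; wind correction +14.4° → command heading 339.3°, groundspeed 166.4 kt
Leg 2: desired track 68.9°; wind correction -12.0° → command heading 56.9°, groundspeed 157.7 kt
Leg 3: desired track 86.7°; wind correction -15.1° → command heading 71.6°, groundspeed 170.1 kt
Leg 4: desired track 9.4°; wind correction +4.0° → command heading 13.4°, groundspeed 145.7 kt
Leg 5: desired track 92.4°; wind correction -15.8° → command heading 76.6°, groundspeed 174.8 kt
Leg 6: desired track 166.5°; wind correction -10.1° → command heading 156.4°, groundspeed 248.2 kt

Leg 1: heading=339.3°, groundspeed=166.4 kt
Leg 2: heading=56.9°, groundspeed=157.7 kt
Leg 3: heading=71.6°, groundspeed=170.1 kt
Leg 4: heading=13.4°, groundspeed=145.7 kt
Leg 5: heading=76.6°, groundspeed=174.8 kt
Leg 6: heading=156.4°, groundspeed=248.2 kt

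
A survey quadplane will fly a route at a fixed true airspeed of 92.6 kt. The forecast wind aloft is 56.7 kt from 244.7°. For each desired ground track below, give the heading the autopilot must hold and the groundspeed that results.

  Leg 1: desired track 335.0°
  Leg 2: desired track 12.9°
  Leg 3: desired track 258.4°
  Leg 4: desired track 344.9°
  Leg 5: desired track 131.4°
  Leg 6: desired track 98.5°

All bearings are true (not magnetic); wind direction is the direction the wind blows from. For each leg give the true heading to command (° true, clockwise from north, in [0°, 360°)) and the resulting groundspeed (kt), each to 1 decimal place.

Leg 1: desired track 335.0°; wind correction -37.8° → command heading 297.2°, groundspeed 73.5 kt
Leg 2: desired track 12.9°; wind correction -28.8° → command heading 344.1°, groundspeed 116.2 kt
Leg 3: desired track 258.4°; wind correction -8.3° → command heading 250.1°, groundspeed 36.5 kt
Leg 4: desired track 344.9°; wind correction -37.1° → command heading 307.8°, groundspeed 83.9 kt
Leg 5: desired track 131.4°; wind correction +34.2° → command heading 165.6°, groundspeed 99.0 kt
Leg 6: desired track 98.5°; wind correction +19.9° → command heading 118.4°, groundspeed 134.2 kt

Leg 1: heading=297.2°, groundspeed=73.5 kt
Leg 2: heading=344.1°, groundspeed=116.2 kt
Leg 3: heading=250.1°, groundspeed=36.5 kt
Leg 4: heading=307.8°, groundspeed=83.9 kt
Leg 5: heading=165.6°, groundspeed=99.0 kt
Leg 6: heading=118.4°, groundspeed=134.2 kt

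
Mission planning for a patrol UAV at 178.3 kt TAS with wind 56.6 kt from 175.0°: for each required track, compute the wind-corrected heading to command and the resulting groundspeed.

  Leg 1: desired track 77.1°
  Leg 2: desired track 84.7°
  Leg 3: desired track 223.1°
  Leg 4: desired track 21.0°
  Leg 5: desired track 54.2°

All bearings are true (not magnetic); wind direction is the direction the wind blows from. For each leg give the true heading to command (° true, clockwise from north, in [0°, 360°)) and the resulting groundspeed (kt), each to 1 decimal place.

Leg 1: heading=95.4°, groundspeed=177.0 kt
Leg 2: heading=103.2°, groundspeed=169.4 kt
Leg 3: heading=209.4°, groundspeed=135.5 kt
Leg 4: heading=29.0°, groundspeed=227.4 kt
Leg 5: heading=70.0°, groundspeed=200.5 kt

Leg 1: desired track 77.1°; wind correction +18.3° → command heading 95.4°, groundspeed 177.0 kt
Leg 2: desired track 84.7°; wind correction +18.5° → command heading 103.2°, groundspeed 169.4 kt
Leg 3: desired track 223.1°; wind correction -13.7° → command heading 209.4°, groundspeed 135.5 kt
Leg 4: desired track 21.0°; wind correction +8.0° → command heading 29.0°, groundspeed 227.4 kt
Leg 5: desired track 54.2°; wind correction +15.8° → command heading 70.0°, groundspeed 200.5 kt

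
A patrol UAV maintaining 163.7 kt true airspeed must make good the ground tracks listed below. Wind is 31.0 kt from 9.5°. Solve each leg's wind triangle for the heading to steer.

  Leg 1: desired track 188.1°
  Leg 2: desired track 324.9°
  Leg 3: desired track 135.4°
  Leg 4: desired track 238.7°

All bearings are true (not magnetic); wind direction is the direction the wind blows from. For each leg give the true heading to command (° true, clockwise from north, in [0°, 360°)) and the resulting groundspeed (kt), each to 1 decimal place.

Leg 1: heading=187.8°, groundspeed=194.7 kt
Leg 2: heading=332.5°, groundspeed=140.2 kt
Leg 3: heading=126.6°, groundspeed=179.9 kt
Leg 4: heading=246.9°, groundspeed=182.3 kt

Leg 1: desired track 188.1°; wind correction -0.3° → command heading 187.8°, groundspeed 194.7 kt
Leg 2: desired track 324.9°; wind correction +7.6° → command heading 332.5°, groundspeed 140.2 kt
Leg 3: desired track 135.4°; wind correction -8.8° → command heading 126.6°, groundspeed 179.9 kt
Leg 4: desired track 238.7°; wind correction +8.2° → command heading 246.9°, groundspeed 182.3 kt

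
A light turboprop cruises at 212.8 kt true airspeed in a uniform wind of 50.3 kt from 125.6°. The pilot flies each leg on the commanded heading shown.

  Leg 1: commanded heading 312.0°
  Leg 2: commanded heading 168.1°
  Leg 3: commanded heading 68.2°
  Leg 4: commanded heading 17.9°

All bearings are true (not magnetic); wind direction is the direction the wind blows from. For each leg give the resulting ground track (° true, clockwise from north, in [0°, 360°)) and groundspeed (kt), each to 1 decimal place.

Leg 1: track=310.8°, groundspeed=262.8 kt
Leg 2: track=179.0°, groundspeed=179.0 kt
Leg 3: track=55.3°, groundspeed=190.5 kt
Leg 4: track=6.0°, groundspeed=233.1 kt

Leg 1: heading 312.0°; drift -1.2° → track 310.8°, groundspeed 262.8 kt
Leg 2: heading 168.1°; drift +10.9° → track 179.0°, groundspeed 179.0 kt
Leg 3: heading 68.2°; drift -12.9° → track 55.3°, groundspeed 190.5 kt
Leg 4: heading 17.9°; drift -11.9° → track 6.0°, groundspeed 233.1 kt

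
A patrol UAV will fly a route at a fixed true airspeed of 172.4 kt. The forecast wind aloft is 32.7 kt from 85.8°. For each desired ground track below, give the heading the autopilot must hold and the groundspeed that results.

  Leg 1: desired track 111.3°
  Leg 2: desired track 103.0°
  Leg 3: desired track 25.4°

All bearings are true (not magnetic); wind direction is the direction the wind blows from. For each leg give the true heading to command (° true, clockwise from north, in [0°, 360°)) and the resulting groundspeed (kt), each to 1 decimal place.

Leg 1: heading=106.6°, groundspeed=142.3 kt
Leg 2: heading=99.8°, groundspeed=140.9 kt
Leg 3: heading=34.9°, groundspeed=153.9 kt

Leg 1: desired track 111.3°; wind correction -4.7° → command heading 106.6°, groundspeed 142.3 kt
Leg 2: desired track 103.0°; wind correction -3.2° → command heading 99.8°, groundspeed 140.9 kt
Leg 3: desired track 25.4°; wind correction +9.5° → command heading 34.9°, groundspeed 153.9 kt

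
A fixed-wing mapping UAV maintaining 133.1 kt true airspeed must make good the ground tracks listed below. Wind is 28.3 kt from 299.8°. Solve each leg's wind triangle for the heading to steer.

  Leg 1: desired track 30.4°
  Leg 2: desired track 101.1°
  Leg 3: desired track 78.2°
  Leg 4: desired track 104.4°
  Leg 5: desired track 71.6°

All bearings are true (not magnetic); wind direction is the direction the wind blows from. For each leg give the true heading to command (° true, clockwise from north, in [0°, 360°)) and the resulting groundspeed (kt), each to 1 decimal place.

Leg 1: heading=18.1°, groundspeed=130.4 kt
Leg 2: heading=97.2°, groundspeed=159.6 kt
Leg 3: heading=70.1°, groundspeed=152.9 kt
Leg 4: heading=101.2°, groundspeed=160.2 kt
Leg 5: heading=62.5°, groundspeed=150.3 kt

Leg 1: desired track 30.4°; wind correction -12.3° → command heading 18.1°, groundspeed 130.4 kt
Leg 2: desired track 101.1°; wind correction -3.9° → command heading 97.2°, groundspeed 159.6 kt
Leg 3: desired track 78.2°; wind correction -8.1° → command heading 70.1°, groundspeed 152.9 kt
Leg 4: desired track 104.4°; wind correction -3.2° → command heading 101.2°, groundspeed 160.2 kt
Leg 5: desired track 71.6°; wind correction -9.1° → command heading 62.5°, groundspeed 150.3 kt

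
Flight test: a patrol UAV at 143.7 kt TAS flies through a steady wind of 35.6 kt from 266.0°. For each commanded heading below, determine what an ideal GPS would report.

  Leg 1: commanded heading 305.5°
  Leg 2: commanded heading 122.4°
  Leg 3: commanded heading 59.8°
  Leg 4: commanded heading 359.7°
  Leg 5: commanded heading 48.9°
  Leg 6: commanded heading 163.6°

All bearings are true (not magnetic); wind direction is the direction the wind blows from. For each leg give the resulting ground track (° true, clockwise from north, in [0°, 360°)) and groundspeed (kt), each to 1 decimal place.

Leg 1: track=316.5°, groundspeed=118.4 kt
Leg 2: track=115.4°, groundspeed=173.6 kt
Leg 3: track=64.9°, groundspeed=176.3 kt
Leg 4: track=13.4°, groundspeed=150.3 kt
Leg 5: track=56.0°, groundspeed=173.4 kt
Leg 6: track=150.7°, groundspeed=155.3 kt

Leg 1: heading 305.5°; drift +11.0° → track 316.5°, groundspeed 118.4 kt
Leg 2: heading 122.4°; drift -7.0° → track 115.4°, groundspeed 173.6 kt
Leg 3: heading 59.8°; drift +5.1° → track 64.9°, groundspeed 176.3 kt
Leg 4: heading 359.7°; drift +13.7° → track 13.4°, groundspeed 150.3 kt
Leg 5: heading 48.9°; drift +7.1° → track 56.0°, groundspeed 173.4 kt
Leg 6: heading 163.6°; drift -12.9° → track 150.7°, groundspeed 155.3 kt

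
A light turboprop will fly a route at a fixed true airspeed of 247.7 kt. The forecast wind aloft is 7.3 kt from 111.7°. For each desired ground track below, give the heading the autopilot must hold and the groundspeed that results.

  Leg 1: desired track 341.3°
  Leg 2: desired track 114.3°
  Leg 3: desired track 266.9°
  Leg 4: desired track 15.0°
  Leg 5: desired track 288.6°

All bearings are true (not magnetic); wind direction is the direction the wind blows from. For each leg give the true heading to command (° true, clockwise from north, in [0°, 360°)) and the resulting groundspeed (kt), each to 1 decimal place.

Leg 1: heading=342.6°, groundspeed=252.4 kt
Leg 2: heading=114.2°, groundspeed=240.4 kt
Leg 3: heading=266.2°, groundspeed=254.3 kt
Leg 4: heading=16.7°, groundspeed=248.4 kt
Leg 5: heading=288.5°, groundspeed=255.0 kt

Leg 1: desired track 341.3°; wind correction +1.3° → command heading 342.6°, groundspeed 252.4 kt
Leg 2: desired track 114.3°; wind correction -0.1° → command heading 114.2°, groundspeed 240.4 kt
Leg 3: desired track 266.9°; wind correction -0.7° → command heading 266.2°, groundspeed 254.3 kt
Leg 4: desired track 15.0°; wind correction +1.7° → command heading 16.7°, groundspeed 248.4 kt
Leg 5: desired track 288.6°; wind correction -0.1° → command heading 288.5°, groundspeed 255.0 kt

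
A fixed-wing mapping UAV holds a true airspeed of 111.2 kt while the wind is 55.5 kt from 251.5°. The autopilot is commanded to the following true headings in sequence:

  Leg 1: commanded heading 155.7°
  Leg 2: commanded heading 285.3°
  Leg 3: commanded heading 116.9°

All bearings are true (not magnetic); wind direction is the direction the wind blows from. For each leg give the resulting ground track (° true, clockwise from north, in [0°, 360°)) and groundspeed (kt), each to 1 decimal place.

Leg 1: heading 155.7°; drift -25.3° → track 130.4°, groundspeed 129.2 kt
Leg 2: heading 285.3°; drift +25.4° → track 310.7°, groundspeed 72.0 kt
Leg 3: heading 116.9°; drift -14.7° → track 102.2°, groundspeed 155.3 kt

Leg 1: track=130.4°, groundspeed=129.2 kt
Leg 2: track=310.7°, groundspeed=72.0 kt
Leg 3: track=102.2°, groundspeed=155.3 kt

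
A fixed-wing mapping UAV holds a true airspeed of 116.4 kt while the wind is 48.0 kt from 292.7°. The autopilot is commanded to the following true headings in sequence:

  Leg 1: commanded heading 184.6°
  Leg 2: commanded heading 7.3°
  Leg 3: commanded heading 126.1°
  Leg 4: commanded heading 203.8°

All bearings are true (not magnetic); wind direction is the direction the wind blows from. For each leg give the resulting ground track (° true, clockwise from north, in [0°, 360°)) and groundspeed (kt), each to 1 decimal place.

Leg 1: heading 184.6°; drift -19.2° → track 165.4°, groundspeed 139.0 kt
Leg 2: heading 7.3°; drift +24.1° → track 31.4°, groundspeed 113.5 kt
Leg 3: heading 126.1°; drift -3.9° → track 122.2°, groundspeed 163.5 kt
Leg 4: heading 203.8°; drift -22.6° → track 181.2°, groundspeed 125.1 kt

Leg 1: track=165.4°, groundspeed=139.0 kt
Leg 2: track=31.4°, groundspeed=113.5 kt
Leg 3: track=122.2°, groundspeed=163.5 kt
Leg 4: track=181.2°, groundspeed=125.1 kt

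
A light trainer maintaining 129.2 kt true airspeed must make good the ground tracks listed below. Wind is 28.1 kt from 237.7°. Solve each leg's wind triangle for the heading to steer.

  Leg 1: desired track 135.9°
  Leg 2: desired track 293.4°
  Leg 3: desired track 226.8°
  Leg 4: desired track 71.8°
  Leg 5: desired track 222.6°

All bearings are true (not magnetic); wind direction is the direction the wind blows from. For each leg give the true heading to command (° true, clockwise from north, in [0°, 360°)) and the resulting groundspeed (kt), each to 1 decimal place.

Leg 1: heading=148.2°, groundspeed=132.0 kt
Leg 2: heading=283.0°, groundspeed=111.3 kt
Leg 3: heading=229.2°, groundspeed=101.5 kt
Leg 4: heading=74.8°, groundspeed=156.3 kt
Leg 5: heading=225.8°, groundspeed=101.9 kt

Leg 1: desired track 135.9°; wind correction +12.3° → command heading 148.2°, groundspeed 132.0 kt
Leg 2: desired track 293.4°; wind correction -10.4° → command heading 283.0°, groundspeed 111.3 kt
Leg 3: desired track 226.8°; wind correction +2.4° → command heading 229.2°, groundspeed 101.5 kt
Leg 4: desired track 71.8°; wind correction +3.0° → command heading 74.8°, groundspeed 156.3 kt
Leg 5: desired track 222.6°; wind correction +3.2° → command heading 225.8°, groundspeed 101.9 kt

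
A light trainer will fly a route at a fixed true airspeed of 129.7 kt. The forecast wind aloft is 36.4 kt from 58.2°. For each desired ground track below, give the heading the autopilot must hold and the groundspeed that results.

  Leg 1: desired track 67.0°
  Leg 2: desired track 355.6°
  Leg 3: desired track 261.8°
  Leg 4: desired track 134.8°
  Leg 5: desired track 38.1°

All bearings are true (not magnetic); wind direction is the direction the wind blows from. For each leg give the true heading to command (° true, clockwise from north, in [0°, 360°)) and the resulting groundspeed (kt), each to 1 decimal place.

Leg 1: desired track 67.0°; wind correction -2.5° → command heading 64.5°, groundspeed 93.6 kt
Leg 2: desired track 355.6°; wind correction +14.4° → command heading 10.0°, groundspeed 108.9 kt
Leg 3: desired track 261.8°; wind correction +6.5° → command heading 268.3°, groundspeed 162.2 kt
Leg 4: desired track 134.8°; wind correction -15.8° → command heading 119.0°, groundspeed 116.3 kt
Leg 5: desired track 38.1°; wind correction +5.5° → command heading 43.6°, groundspeed 94.9 kt

Leg 1: heading=64.5°, groundspeed=93.6 kt
Leg 2: heading=10.0°, groundspeed=108.9 kt
Leg 3: heading=268.3°, groundspeed=162.2 kt
Leg 4: heading=119.0°, groundspeed=116.3 kt
Leg 5: heading=43.6°, groundspeed=94.9 kt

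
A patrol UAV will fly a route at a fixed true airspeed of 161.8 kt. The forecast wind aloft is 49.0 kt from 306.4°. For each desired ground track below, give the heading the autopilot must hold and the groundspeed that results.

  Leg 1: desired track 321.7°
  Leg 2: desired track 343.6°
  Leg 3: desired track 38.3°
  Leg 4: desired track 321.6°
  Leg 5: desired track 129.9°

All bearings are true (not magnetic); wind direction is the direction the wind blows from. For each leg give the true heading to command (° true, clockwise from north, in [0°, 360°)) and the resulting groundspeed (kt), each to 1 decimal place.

Leg 1: desired track 321.7°; wind correction -4.6° → command heading 317.1°, groundspeed 114.0 kt
Leg 2: desired track 343.6°; wind correction -10.6° → command heading 333.0°, groundspeed 120.0 kt
Leg 3: desired track 38.3°; wind correction -17.6° → command heading 20.7°, groundspeed 155.8 kt
Leg 4: desired track 321.6°; wind correction -4.6° → command heading 317.0°, groundspeed 114.0 kt
Leg 5: desired track 129.9°; wind correction +1.1° → command heading 131.0°, groundspeed 210.7 kt

Leg 1: heading=317.1°, groundspeed=114.0 kt
Leg 2: heading=333.0°, groundspeed=120.0 kt
Leg 3: heading=20.7°, groundspeed=155.8 kt
Leg 4: heading=317.0°, groundspeed=114.0 kt
Leg 5: heading=131.0°, groundspeed=210.7 kt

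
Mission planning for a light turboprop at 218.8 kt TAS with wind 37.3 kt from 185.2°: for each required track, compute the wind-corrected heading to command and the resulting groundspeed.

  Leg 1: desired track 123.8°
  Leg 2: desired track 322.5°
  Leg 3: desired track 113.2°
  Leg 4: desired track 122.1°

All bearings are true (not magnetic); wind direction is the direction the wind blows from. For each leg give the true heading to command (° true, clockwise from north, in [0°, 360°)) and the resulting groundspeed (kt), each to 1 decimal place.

Leg 1: heading=132.4°, groundspeed=198.5 kt
Leg 2: heading=315.9°, groundspeed=244.7 kt
Leg 3: heading=122.5°, groundspeed=204.4 kt
Leg 4: heading=130.8°, groundspeed=199.4 kt

Leg 1: desired track 123.8°; wind correction +8.6° → command heading 132.4°, groundspeed 198.5 kt
Leg 2: desired track 322.5°; wind correction -6.6° → command heading 315.9°, groundspeed 244.7 kt
Leg 3: desired track 113.2°; wind correction +9.3° → command heading 122.5°, groundspeed 204.4 kt
Leg 4: desired track 122.1°; wind correction +8.7° → command heading 130.8°, groundspeed 199.4 kt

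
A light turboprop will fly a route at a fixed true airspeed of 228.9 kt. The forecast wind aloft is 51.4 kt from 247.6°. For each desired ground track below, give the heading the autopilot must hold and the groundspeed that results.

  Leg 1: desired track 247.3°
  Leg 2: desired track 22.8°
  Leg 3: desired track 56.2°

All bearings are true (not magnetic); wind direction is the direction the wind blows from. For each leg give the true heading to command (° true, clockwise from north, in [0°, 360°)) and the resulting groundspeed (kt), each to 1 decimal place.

Leg 1: heading=247.4°, groundspeed=177.5 kt
Leg 2: heading=13.7°, groundspeed=262.5 kt
Leg 3: heading=53.7°, groundspeed=279.1 kt

Leg 1: desired track 247.3°; wind correction +0.1° → command heading 247.4°, groundspeed 177.5 kt
Leg 2: desired track 22.8°; wind correction -9.1° → command heading 13.7°, groundspeed 262.5 kt
Leg 3: desired track 56.2°; wind correction -2.5° → command heading 53.7°, groundspeed 279.1 kt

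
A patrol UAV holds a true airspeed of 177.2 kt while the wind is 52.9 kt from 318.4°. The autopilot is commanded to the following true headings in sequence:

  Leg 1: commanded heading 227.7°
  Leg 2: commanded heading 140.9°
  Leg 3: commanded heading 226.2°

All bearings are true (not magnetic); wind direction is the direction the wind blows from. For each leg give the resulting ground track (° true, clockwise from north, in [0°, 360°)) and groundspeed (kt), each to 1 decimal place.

Leg 1: track=211.1°, groundspeed=185.5 kt
Leg 2: track=140.3°, groundspeed=230.1 kt
Leg 3: track=209.8°, groundspeed=186.9 kt

Leg 1: heading 227.7°; drift -16.6° → track 211.1°, groundspeed 185.5 kt
Leg 2: heading 140.9°; drift -0.6° → track 140.3°, groundspeed 230.1 kt
Leg 3: heading 226.2°; drift -16.4° → track 209.8°, groundspeed 186.9 kt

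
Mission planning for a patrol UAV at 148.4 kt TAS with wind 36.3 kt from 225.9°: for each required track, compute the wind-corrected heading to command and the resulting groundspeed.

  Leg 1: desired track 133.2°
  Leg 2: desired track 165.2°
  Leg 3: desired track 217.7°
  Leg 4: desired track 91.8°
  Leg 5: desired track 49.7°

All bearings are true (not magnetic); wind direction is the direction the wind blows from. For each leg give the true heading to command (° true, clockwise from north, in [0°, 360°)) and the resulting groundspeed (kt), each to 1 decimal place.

Leg 1: heading=147.3°, groundspeed=145.6 kt
Leg 2: heading=177.5°, groundspeed=127.2 kt
Leg 3: heading=219.7°, groundspeed=112.4 kt
Leg 4: heading=101.9°, groundspeed=171.4 kt
Leg 5: heading=50.6°, groundspeed=184.6 kt

Leg 1: desired track 133.2°; wind correction +14.1° → command heading 147.3°, groundspeed 145.6 kt
Leg 2: desired track 165.2°; wind correction +12.3° → command heading 177.5°, groundspeed 127.2 kt
Leg 3: desired track 217.7°; wind correction +2.0° → command heading 219.7°, groundspeed 112.4 kt
Leg 4: desired track 91.8°; wind correction +10.1° → command heading 101.9°, groundspeed 171.4 kt
Leg 5: desired track 49.7°; wind correction +0.9° → command heading 50.6°, groundspeed 184.6 kt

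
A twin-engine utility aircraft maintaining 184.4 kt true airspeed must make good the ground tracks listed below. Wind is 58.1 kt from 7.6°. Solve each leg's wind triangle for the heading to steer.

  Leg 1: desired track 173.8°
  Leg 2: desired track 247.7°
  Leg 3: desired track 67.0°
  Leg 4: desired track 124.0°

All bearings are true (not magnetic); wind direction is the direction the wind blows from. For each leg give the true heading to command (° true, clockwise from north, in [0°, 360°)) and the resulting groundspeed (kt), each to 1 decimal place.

Leg 1: desired track 173.8°; wind correction -4.3° → command heading 169.5°, groundspeed 240.3 kt
Leg 2: desired track 247.7°; wind correction +15.9° → command heading 263.6°, groundspeed 206.4 kt
Leg 3: desired track 67.0°; wind correction -15.7° → command heading 51.3°, groundspeed 147.9 kt
Leg 4: desired track 124.0°; wind correction -16.4° → command heading 107.6°, groundspeed 202.7 kt

Leg 1: heading=169.5°, groundspeed=240.3 kt
Leg 2: heading=263.6°, groundspeed=206.4 kt
Leg 3: heading=51.3°, groundspeed=147.9 kt
Leg 4: heading=107.6°, groundspeed=202.7 kt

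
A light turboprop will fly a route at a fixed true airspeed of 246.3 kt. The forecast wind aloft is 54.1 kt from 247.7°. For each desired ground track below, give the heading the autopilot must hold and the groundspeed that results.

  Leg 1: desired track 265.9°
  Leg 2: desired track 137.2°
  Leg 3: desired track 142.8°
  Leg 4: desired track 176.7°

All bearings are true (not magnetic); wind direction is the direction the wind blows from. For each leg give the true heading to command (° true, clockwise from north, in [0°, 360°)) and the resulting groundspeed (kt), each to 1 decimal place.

Leg 1: heading=262.0°, groundspeed=194.3 kt
Leg 2: heading=149.1°, groundspeed=260.0 kt
Leg 3: heading=155.1°, groundspeed=254.6 kt
Leg 4: heading=188.7°, groundspeed=223.3 kt

Leg 1: desired track 265.9°; wind correction -3.9° → command heading 262.0°, groundspeed 194.3 kt
Leg 2: desired track 137.2°; wind correction +11.9° → command heading 149.1°, groundspeed 260.0 kt
Leg 3: desired track 142.8°; wind correction +12.3° → command heading 155.1°, groundspeed 254.6 kt
Leg 4: desired track 176.7°; wind correction +12.0° → command heading 188.7°, groundspeed 223.3 kt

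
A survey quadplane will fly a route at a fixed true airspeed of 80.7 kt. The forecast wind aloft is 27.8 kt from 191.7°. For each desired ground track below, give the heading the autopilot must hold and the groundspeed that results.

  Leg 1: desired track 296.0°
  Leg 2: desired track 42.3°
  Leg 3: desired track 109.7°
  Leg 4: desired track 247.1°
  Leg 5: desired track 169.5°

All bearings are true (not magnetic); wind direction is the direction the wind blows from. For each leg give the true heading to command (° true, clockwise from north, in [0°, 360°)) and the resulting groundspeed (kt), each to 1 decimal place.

Leg 1: heading=276.5°, groundspeed=82.9 kt
Leg 2: heading=52.4°, groundspeed=103.4 kt
Leg 3: heading=129.6°, groundspeed=72.0 kt
Leg 4: heading=230.6°, groundspeed=61.6 kt
Leg 5: heading=177.0°, groundspeed=54.3 kt

Leg 1: desired track 296.0°; wind correction -19.5° → command heading 276.5°, groundspeed 82.9 kt
Leg 2: desired track 42.3°; wind correction +10.1° → command heading 52.4°, groundspeed 103.4 kt
Leg 3: desired track 109.7°; wind correction +19.9° → command heading 129.6°, groundspeed 72.0 kt
Leg 4: desired track 247.1°; wind correction -16.5° → command heading 230.6°, groundspeed 61.6 kt
Leg 5: desired track 169.5°; wind correction +7.5° → command heading 177.0°, groundspeed 54.3 kt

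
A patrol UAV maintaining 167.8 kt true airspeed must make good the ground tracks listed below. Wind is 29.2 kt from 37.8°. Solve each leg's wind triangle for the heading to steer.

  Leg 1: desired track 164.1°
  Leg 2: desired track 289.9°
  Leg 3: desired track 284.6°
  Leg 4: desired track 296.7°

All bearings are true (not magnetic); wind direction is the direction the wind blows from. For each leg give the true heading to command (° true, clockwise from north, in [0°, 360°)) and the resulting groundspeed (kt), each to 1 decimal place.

Leg 1: heading=156.0°, groundspeed=183.4 kt
Leg 2: heading=299.4°, groundspeed=174.5 kt
Leg 3: heading=293.8°, groundspeed=177.1 kt
Leg 4: heading=306.5°, groundspeed=171.0 kt

Leg 1: desired track 164.1°; wind correction -8.1° → command heading 156.0°, groundspeed 183.4 kt
Leg 2: desired track 289.9°; wind correction +9.5° → command heading 299.4°, groundspeed 174.5 kt
Leg 3: desired track 284.6°; wind correction +9.2° → command heading 293.8°, groundspeed 177.1 kt
Leg 4: desired track 296.7°; wind correction +9.8° → command heading 306.5°, groundspeed 171.0 kt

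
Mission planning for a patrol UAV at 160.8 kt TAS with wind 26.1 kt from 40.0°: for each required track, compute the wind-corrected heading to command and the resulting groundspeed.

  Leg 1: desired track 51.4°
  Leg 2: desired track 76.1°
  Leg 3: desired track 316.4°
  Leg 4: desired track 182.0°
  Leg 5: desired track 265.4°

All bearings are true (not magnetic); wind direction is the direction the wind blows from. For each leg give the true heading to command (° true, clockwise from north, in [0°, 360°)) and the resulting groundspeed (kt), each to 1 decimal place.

Leg 1: heading=49.6°, groundspeed=135.1 kt
Leg 2: heading=70.6°, groundspeed=139.0 kt
Leg 3: heading=325.7°, groundspeed=155.8 kt
Leg 4: heading=176.3°, groundspeed=180.6 kt
Leg 5: heading=272.0°, groundspeed=178.0 kt

Leg 1: desired track 51.4°; wind correction -1.8° → command heading 49.6°, groundspeed 135.1 kt
Leg 2: desired track 76.1°; wind correction -5.5° → command heading 70.6°, groundspeed 139.0 kt
Leg 3: desired track 316.4°; wind correction +9.3° → command heading 325.7°, groundspeed 155.8 kt
Leg 4: desired track 182.0°; wind correction -5.7° → command heading 176.3°, groundspeed 180.6 kt
Leg 5: desired track 265.4°; wind correction +6.6° → command heading 272.0°, groundspeed 178.0 kt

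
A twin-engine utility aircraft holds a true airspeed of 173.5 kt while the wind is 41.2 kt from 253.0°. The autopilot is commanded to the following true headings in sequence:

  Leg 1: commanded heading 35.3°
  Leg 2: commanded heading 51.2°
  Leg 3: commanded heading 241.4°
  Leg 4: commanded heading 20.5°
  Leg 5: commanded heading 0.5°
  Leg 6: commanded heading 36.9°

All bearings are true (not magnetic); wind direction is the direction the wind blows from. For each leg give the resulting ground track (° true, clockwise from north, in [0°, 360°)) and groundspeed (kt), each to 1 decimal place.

Leg 1: track=42.3°, groundspeed=207.6 kt
Leg 2: track=55.3°, groundspeed=212.3 kt
Leg 3: track=237.8°, groundspeed=133.4 kt
Leg 4: track=29.8°, groundspeed=201.3 kt
Leg 5: track=12.4°, groundspeed=190.0 kt
Leg 6: track=43.6°, groundspeed=208.2 kt

Leg 1: heading 35.3°; drift +7.0° → track 42.3°, groundspeed 207.6 kt
Leg 2: heading 51.2°; drift +4.1° → track 55.3°, groundspeed 212.3 kt
Leg 3: heading 241.4°; drift -3.6° → track 237.8°, groundspeed 133.4 kt
Leg 4: heading 20.5°; drift +9.3° → track 29.8°, groundspeed 201.3 kt
Leg 5: heading 0.5°; drift +11.9° → track 12.4°, groundspeed 190.0 kt
Leg 6: heading 36.9°; drift +6.7° → track 43.6°, groundspeed 208.2 kt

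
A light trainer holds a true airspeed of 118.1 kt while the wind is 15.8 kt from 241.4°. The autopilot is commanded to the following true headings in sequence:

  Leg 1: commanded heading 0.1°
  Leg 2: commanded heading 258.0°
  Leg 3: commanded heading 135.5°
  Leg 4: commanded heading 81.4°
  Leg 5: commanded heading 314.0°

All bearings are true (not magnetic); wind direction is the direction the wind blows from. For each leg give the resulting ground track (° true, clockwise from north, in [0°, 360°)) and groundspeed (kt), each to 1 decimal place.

Leg 1: heading 0.1°; drift +6.3° → track 6.4°, groundspeed 126.4 kt
Leg 2: heading 258.0°; drift +2.5° → track 260.5°, groundspeed 103.1 kt
Leg 3: heading 135.5°; drift -7.1° → track 128.4°, groundspeed 123.4 kt
Leg 4: heading 81.4°; drift -2.3° → track 79.1°, groundspeed 133.1 kt
Leg 5: heading 314.0°; drift +7.6° → track 321.6°, groundspeed 114.4 kt

Leg 1: track=6.4°, groundspeed=126.4 kt
Leg 2: track=260.5°, groundspeed=103.1 kt
Leg 3: track=128.4°, groundspeed=123.4 kt
Leg 4: track=79.1°, groundspeed=133.1 kt
Leg 5: track=321.6°, groundspeed=114.4 kt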